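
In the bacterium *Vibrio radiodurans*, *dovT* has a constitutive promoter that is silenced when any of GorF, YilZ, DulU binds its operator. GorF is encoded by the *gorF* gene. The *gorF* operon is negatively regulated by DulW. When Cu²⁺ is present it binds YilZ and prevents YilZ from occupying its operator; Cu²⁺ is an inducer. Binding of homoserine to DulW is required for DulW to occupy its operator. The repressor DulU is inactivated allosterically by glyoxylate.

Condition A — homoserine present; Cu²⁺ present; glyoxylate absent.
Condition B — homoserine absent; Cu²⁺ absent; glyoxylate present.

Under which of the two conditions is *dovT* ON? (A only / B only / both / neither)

neither

Condition A:
Homoserine is present, so DulW is active.
With repressor DulW bound, *gorF* is not transcribed.
So GorF is not produced.
Cu²⁺ is present, so YilZ is inactive.
Glyoxylate is absent, so DulU is active.
With repressor DulU bound, *dovT* is not transcribed.
→ *dovT* is OFF in A.
Condition B:
Homoserine is absent, so DulW is inactive.
With no repressor bound, *gorF* is transcribed.
So GorF is produced and active.
Cu²⁺ is absent, so YilZ is active.
Glyoxylate is present, so DulU is inactive.
With repressor GorF bound, *dovT* is not transcribed.
→ *dovT* is OFF in B.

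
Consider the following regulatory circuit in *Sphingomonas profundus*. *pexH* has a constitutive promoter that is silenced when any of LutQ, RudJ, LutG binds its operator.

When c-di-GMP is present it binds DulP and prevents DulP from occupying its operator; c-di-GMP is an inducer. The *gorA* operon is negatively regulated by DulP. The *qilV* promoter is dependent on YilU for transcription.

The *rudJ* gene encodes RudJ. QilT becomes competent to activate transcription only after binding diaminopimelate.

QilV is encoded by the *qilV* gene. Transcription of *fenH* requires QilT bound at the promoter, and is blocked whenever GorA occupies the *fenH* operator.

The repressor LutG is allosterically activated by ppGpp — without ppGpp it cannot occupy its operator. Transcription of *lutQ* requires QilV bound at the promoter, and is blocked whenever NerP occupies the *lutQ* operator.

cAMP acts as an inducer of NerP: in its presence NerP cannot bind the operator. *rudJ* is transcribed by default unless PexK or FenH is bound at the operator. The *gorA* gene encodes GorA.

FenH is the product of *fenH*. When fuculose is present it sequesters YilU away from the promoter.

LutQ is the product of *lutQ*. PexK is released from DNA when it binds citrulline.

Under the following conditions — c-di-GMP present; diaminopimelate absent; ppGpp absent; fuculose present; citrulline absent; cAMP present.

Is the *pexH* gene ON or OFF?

cAMP is present, so NerP is inactive.
Fuculose is present, so YilU is inactive.
Required activator YilU is absent, so *qilV* is not transcribed.
So QilV is not produced.
Required activator QilV is absent, so *lutQ* is not transcribed.
So LutQ is not produced.
Citrulline is absent, so PexK is active.
c-di-GMP is present, so DulP is inactive.
With no repressor bound, *gorA* is transcribed.
So GorA is produced and active.
Diaminopimelate is absent, so QilT is inactive.
With repressor GorA bound, *fenH* is not transcribed.
So FenH is not produced.
With repressor PexK bound, *rudJ* is not transcribed.
So RudJ is not produced.
ppGpp is absent, so LutG is inactive.
With no repressor bound, *pexH* is transcribed.

ON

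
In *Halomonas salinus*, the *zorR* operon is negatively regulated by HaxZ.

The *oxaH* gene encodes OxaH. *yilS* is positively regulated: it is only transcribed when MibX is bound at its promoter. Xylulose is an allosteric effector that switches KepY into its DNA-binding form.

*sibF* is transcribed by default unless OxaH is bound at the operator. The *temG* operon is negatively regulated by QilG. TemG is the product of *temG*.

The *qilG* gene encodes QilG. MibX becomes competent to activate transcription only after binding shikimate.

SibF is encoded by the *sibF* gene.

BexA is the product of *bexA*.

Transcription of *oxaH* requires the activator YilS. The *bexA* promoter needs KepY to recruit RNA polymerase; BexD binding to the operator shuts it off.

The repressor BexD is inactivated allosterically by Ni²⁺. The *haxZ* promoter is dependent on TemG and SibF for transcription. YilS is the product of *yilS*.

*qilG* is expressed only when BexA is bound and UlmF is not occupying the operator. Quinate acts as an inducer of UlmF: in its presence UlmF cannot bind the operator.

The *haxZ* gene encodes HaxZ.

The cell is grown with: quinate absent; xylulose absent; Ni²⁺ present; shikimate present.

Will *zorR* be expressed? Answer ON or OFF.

Ni²⁺ is present, so BexD is inactive.
Xylulose is absent, so KepY is inactive.
Required activator KepY is absent, so *bexA* is not transcribed.
So BexA is not produced.
Quinate is absent, so UlmF is active.
With repressor UlmF bound, *qilG* is not transcribed.
So QilG is not produced.
With no repressor bound, *temG* is transcribed.
So TemG is produced and active.
Shikimate is present, so MibX is active.
No repressor is bound and MibX is active, so *yilS* is transcribed.
So YilS is produced and active.
No repressor is bound and YilS is active, so *oxaH* is transcribed.
So OxaH is produced and active.
With repressor OxaH bound, *sibF* is not transcribed.
So SibF is not produced.
Required activator SibF is absent, so *haxZ* is not transcribed.
So HaxZ is not produced.
With no repressor bound, *zorR* is transcribed.

ON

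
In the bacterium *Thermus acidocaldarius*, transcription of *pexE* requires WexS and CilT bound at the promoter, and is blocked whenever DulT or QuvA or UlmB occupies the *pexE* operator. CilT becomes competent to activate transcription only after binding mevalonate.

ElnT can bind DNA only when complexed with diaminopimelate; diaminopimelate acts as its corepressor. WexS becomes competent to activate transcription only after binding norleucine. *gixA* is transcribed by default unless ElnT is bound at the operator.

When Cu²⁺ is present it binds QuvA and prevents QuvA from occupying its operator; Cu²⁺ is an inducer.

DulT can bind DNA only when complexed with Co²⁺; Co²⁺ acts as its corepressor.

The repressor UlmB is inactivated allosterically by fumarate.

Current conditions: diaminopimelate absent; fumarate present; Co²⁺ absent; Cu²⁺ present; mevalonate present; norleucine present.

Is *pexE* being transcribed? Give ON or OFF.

ON

Co²⁺ is absent, so DulT is inactive.
Norleucine is present, so WexS is active.
Cu²⁺ is present, so QuvA is inactive.
Mevalonate is present, so CilT is active.
Fumarate is present, so UlmB is inactive.
No repressor is bound and WexS and CilT are active, so *pexE* is transcribed.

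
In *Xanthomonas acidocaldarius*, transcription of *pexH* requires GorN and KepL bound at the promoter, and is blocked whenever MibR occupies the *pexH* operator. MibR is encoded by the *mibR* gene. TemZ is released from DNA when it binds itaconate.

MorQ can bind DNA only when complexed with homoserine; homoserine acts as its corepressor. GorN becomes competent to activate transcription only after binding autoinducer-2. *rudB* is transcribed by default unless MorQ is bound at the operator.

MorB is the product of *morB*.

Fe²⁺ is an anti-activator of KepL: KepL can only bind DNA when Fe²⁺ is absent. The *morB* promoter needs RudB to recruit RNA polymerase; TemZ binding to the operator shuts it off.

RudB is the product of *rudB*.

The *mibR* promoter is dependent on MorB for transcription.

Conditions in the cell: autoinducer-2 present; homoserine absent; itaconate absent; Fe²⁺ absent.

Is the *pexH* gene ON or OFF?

Itaconate is absent, so TemZ is active.
Homoserine is absent, so MorQ is inactive.
With no repressor bound, *rudB* is transcribed.
So RudB is produced and active.
With repressor TemZ bound, *morB* is not transcribed.
So MorB is not produced.
Required activator MorB is absent, so *mibR* is not transcribed.
So MibR is not produced.
Autoinducer-2 is present, so GorN is active.
Fe²⁺ is absent, so KepL is active.
No repressor is bound and GorN and KepL are active, so *pexH* is transcribed.

ON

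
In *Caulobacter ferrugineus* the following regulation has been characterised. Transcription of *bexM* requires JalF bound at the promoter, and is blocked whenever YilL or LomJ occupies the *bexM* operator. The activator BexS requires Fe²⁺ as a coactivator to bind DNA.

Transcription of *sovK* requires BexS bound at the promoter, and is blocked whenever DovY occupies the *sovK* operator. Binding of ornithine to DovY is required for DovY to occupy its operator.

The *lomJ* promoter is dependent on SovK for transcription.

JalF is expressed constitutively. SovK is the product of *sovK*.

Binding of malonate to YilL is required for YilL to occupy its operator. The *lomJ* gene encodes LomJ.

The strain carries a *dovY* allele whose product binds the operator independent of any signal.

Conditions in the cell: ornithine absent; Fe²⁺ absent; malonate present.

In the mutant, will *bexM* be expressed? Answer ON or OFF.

Malonate is present, so YilL is active.
Fe²⁺ is absent, so BexS is inactive.
DovY is constitutively active in this strain.
With repressor DovY bound, *sovK* is not transcribed.
So SovK is not produced.
Required activator SovK is absent, so *lomJ* is not transcribed.
So LomJ is not produced.
JalF is produced constitutively and is active.
With repressor YilL bound, *bexM* is not transcribed.

OFF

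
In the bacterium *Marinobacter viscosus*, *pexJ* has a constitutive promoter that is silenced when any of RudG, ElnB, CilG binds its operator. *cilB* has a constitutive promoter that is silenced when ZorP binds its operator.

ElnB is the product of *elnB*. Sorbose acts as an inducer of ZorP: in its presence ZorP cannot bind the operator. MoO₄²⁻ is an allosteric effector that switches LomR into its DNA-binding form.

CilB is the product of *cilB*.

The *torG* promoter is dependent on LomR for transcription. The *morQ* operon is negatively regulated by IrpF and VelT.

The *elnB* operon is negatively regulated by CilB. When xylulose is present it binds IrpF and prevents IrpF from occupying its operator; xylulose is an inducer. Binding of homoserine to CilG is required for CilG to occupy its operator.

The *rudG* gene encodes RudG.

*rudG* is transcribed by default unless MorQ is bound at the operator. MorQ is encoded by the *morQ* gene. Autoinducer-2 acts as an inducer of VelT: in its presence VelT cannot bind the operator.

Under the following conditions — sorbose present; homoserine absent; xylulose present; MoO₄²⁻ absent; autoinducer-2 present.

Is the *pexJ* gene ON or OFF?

ON

Xylulose is present, so IrpF is inactive.
Autoinducer-2 is present, so VelT is inactive.
With no repressor bound, *morQ* is transcribed.
So MorQ is produced and active.
With repressor MorQ bound, *rudG* is not transcribed.
So RudG is not produced.
Sorbose is present, so ZorP is inactive.
With no repressor bound, *cilB* is transcribed.
So CilB is produced and active.
With repressor CilB bound, *elnB* is not transcribed.
So ElnB is not produced.
Homoserine is absent, so CilG is inactive.
With no repressor bound, *pexJ* is transcribed.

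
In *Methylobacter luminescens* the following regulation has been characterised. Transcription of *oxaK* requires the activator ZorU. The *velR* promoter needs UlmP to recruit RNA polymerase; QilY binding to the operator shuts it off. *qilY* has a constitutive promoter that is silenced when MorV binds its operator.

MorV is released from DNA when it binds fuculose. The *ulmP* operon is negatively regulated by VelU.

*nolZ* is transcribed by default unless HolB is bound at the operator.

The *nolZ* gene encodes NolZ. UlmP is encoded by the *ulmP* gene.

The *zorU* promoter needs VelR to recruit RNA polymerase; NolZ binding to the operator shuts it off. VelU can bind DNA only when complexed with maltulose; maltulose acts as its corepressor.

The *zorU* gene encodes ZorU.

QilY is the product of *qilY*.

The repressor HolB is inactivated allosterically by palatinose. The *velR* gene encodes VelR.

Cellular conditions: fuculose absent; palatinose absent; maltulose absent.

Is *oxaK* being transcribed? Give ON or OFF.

Fuculose is absent, so MorV is active.
With repressor MorV bound, *qilY* is not transcribed.
So QilY is not produced.
Maltulose is absent, so VelU is inactive.
With no repressor bound, *ulmP* is transcribed.
So UlmP is produced and active.
No repressor is bound and UlmP is active, so *velR* is transcribed.
So VelR is produced and active.
Palatinose is absent, so HolB is active.
With repressor HolB bound, *nolZ* is not transcribed.
So NolZ is not produced.
No repressor is bound and VelR is active, so *zorU* is transcribed.
So ZorU is produced and active.
No repressor is bound and ZorU is active, so *oxaK* is transcribed.

ON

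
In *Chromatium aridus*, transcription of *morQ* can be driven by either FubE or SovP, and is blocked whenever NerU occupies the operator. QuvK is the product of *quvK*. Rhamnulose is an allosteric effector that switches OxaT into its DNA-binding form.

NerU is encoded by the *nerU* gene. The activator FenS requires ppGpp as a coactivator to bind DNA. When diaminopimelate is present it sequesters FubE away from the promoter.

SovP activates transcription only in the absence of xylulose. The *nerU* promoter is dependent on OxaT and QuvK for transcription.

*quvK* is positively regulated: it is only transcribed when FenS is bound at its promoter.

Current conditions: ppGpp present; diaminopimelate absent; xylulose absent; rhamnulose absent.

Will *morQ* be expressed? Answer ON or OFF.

ON

Diaminopimelate is absent, so FubE is active.
Xylulose is absent, so SovP is active.
Rhamnulose is absent, so OxaT is inactive.
ppGpp is present, so FenS is active.
No repressor is bound and FenS is active, so *quvK* is transcribed.
So QuvK is produced and active.
Required activator OxaT is absent, so *nerU* is not transcribed.
So NerU is not produced.
Activator FubE is present, so *morQ* is transcribed.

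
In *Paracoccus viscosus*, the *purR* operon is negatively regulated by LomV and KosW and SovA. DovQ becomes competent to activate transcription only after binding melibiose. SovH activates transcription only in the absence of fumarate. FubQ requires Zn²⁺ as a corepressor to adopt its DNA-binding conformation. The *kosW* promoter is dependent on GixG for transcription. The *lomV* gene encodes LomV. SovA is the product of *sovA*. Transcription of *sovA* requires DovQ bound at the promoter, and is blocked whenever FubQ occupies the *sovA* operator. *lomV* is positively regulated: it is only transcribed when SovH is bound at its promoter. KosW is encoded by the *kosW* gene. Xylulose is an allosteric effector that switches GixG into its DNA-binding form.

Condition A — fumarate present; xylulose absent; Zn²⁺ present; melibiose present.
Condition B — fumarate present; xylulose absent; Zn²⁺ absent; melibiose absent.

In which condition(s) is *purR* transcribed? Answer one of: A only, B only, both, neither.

both

Condition A:
Fumarate is present, so SovH is inactive.
Required activator SovH is absent, so *lomV* is not transcribed.
So LomV is not produced.
Xylulose is absent, so GixG is inactive.
Required activator GixG is absent, so *kosW* is not transcribed.
So KosW is not produced.
Zn²⁺ is present, so FubQ is active.
Melibiose is present, so DovQ is active.
With repressor FubQ bound, *sovA* is not transcribed.
So SovA is not produced.
With no repressor bound, *purR* is transcribed.
→ *purR* is ON in A.
Condition B:
Fumarate is present, so SovH is inactive.
Required activator SovH is absent, so *lomV* is not transcribed.
So LomV is not produced.
Xylulose is absent, so GixG is inactive.
Required activator GixG is absent, so *kosW* is not transcribed.
So KosW is not produced.
Zn²⁺ is absent, so FubQ is inactive.
Melibiose is absent, so DovQ is inactive.
Required activator DovQ is absent, so *sovA* is not transcribed.
So SovA is not produced.
With no repressor bound, *purR* is transcribed.
→ *purR* is ON in B.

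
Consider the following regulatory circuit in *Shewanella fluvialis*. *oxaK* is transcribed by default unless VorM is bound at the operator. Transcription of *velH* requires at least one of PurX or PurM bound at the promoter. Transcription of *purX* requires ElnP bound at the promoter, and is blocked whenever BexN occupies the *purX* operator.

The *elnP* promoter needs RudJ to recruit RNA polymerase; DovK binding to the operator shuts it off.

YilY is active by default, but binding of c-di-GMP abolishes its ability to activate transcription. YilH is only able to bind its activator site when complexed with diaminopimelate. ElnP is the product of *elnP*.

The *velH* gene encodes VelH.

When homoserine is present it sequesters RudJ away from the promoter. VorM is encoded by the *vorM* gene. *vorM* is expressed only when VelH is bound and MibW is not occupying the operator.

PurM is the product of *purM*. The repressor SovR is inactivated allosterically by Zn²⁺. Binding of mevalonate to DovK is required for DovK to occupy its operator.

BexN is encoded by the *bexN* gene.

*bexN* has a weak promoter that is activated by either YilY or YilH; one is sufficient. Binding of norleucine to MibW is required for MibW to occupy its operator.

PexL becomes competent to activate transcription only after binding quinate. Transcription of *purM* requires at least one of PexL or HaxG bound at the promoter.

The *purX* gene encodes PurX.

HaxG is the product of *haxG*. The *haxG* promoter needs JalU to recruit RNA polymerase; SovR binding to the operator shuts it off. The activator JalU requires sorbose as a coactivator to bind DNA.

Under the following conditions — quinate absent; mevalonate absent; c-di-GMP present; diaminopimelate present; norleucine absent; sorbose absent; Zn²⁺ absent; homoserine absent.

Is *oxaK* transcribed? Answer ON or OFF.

ON

Homoserine is absent, so RudJ is active.
Mevalonate is absent, so DovK is inactive.
No repressor is bound and RudJ is active, so *elnP* is transcribed.
So ElnP is produced and active.
c-di-GMP is present, so YilY is inactive.
Diaminopimelate is present, so YilH is active.
Activator YilH is present, so *bexN* is transcribed.
So BexN is produced and active.
With repressor BexN bound, *purX* is not transcribed.
So PurX is not produced.
Quinate is absent, so PexL is inactive.
Zn²⁺ is absent, so SovR is active.
Sorbose is absent, so JalU is inactive.
With repressor SovR bound, *haxG* is not transcribed.
So HaxG is not produced.
No activator is available at the *purM* promoter, so *purM* is not transcribed.
So PurM is not produced.
No activator is available at the *velH* promoter, so *velH* is not transcribed.
So VelH is not produced.
Norleucine is absent, so MibW is inactive.
Required activator VelH is absent, so *vorM* is not transcribed.
So VorM is not produced.
With no repressor bound, *oxaK* is transcribed.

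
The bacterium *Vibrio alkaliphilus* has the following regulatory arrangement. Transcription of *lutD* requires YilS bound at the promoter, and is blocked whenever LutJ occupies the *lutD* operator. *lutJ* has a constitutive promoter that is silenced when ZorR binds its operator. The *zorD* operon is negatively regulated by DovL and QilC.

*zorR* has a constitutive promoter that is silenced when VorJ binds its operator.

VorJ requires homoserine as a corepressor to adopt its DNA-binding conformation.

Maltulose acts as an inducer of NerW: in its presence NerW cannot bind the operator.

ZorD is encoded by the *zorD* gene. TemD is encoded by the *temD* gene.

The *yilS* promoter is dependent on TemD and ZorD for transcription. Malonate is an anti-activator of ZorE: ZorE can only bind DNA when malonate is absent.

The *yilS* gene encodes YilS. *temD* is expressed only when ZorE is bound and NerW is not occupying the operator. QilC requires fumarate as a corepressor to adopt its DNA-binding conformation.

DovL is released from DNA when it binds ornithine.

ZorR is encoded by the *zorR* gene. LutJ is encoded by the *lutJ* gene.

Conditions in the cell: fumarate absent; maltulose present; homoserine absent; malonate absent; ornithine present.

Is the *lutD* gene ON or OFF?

ON

Malonate is absent, so ZorE is active.
Maltulose is present, so NerW is inactive.
No repressor is bound and ZorE is active, so *temD* is transcribed.
So TemD is produced and active.
Ornithine is present, so DovL is inactive.
Fumarate is absent, so QilC is inactive.
With no repressor bound, *zorD* is transcribed.
So ZorD is produced and active.
No repressor is bound and TemD and ZorD are active, so *yilS* is transcribed.
So YilS is produced and active.
Homoserine is absent, so VorJ is inactive.
With no repressor bound, *zorR* is transcribed.
So ZorR is produced and active.
With repressor ZorR bound, *lutJ* is not transcribed.
So LutJ is not produced.
No repressor is bound and YilS is active, so *lutD* is transcribed.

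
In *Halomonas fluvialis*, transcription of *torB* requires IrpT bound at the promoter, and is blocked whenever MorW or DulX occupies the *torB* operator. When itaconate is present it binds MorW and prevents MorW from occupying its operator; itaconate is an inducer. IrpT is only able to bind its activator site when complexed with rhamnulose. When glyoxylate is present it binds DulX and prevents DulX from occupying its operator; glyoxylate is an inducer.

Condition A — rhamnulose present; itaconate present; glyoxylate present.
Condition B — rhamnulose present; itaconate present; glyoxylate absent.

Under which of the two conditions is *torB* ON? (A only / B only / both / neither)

A only

Condition A:
Rhamnulose is present, so IrpT is active.
Itaconate is present, so MorW is inactive.
Glyoxylate is present, so DulX is inactive.
No repressor is bound and IrpT is active, so *torB* is transcribed.
→ *torB* is ON in A.
Condition B:
Rhamnulose is present, so IrpT is active.
Itaconate is present, so MorW is inactive.
Glyoxylate is absent, so DulX is active.
With repressor DulX bound, *torB* is not transcribed.
→ *torB* is OFF in B.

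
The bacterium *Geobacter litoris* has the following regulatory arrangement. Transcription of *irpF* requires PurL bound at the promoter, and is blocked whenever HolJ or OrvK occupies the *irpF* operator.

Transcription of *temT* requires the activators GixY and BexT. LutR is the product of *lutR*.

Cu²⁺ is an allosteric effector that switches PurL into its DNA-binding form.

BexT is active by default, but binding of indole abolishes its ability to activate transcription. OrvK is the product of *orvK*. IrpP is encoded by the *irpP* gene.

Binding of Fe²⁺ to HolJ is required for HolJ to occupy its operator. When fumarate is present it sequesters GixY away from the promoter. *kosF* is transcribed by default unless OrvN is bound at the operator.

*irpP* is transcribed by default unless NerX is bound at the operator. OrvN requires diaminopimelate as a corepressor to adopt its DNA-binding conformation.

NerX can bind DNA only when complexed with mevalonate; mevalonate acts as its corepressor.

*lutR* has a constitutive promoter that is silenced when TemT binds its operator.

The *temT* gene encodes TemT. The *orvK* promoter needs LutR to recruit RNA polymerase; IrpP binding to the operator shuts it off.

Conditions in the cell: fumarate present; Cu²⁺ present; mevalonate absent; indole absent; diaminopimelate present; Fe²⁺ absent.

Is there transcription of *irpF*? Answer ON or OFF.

ON

Fe²⁺ is absent, so HolJ is inactive.
Mevalonate is absent, so NerX is inactive.
With no repressor bound, *irpP* is transcribed.
So IrpP is produced and active.
Fumarate is present, so GixY is inactive.
Indole is absent, so BexT is active.
Required activator GixY is absent, so *temT* is not transcribed.
So TemT is not produced.
With no repressor bound, *lutR* is transcribed.
So LutR is produced and active.
With repressor IrpP bound, *orvK* is not transcribed.
So OrvK is not produced.
Cu²⁺ is present, so PurL is active.
No repressor is bound and PurL is active, so *irpF* is transcribed.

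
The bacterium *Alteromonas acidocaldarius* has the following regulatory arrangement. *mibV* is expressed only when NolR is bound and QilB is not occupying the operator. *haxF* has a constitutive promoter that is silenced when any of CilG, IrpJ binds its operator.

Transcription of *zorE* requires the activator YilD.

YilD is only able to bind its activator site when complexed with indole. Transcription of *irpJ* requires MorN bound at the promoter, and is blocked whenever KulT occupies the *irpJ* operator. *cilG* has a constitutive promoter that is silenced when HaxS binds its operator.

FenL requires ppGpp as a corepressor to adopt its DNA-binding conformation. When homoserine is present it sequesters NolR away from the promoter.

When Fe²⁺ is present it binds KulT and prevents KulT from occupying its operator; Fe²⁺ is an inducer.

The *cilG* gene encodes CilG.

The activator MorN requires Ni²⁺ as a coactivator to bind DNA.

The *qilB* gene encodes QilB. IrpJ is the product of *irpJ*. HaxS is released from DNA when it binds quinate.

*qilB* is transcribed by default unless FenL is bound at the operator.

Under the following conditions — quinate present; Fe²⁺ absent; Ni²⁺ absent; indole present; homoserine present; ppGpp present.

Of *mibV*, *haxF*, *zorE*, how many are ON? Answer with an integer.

1

Homoserine is present, so NolR is inactive.
ppGpp is present, so FenL is active.
With repressor FenL bound, *qilB* is not transcribed.
So QilB is not produced.
Required activator NolR is absent, so *mibV* is not transcribed.
→ *mibV* is OFF.
Quinate is present, so HaxS is inactive.
With no repressor bound, *cilG* is transcribed.
So CilG is produced and active.
Fe²⁺ is absent, so KulT is active.
Ni²⁺ is absent, so MorN is inactive.
With repressor KulT bound, *irpJ* is not transcribed.
So IrpJ is not produced.
With repressor CilG bound, *haxF* is not transcribed.
→ *haxF* is OFF.
Indole is present, so YilD is active.
No repressor is bound and YilD is active, so *zorE* is transcribed.
→ *zorE* is ON.
1 of the 3 genes is transcribed.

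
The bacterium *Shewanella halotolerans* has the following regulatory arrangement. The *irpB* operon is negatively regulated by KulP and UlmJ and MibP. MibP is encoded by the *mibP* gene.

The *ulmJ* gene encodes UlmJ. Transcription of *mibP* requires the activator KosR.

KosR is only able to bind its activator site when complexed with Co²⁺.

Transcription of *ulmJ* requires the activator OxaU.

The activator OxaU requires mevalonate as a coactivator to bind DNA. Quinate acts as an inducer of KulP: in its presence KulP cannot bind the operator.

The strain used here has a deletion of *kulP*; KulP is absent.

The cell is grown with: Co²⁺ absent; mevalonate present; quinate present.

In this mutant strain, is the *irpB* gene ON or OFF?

KulP is non-functional in this strain, so it has no effect.
Mevalonate is present, so OxaU is active.
No repressor is bound and OxaU is active, so *ulmJ* is transcribed.
So UlmJ is produced and active.
Co²⁺ is absent, so KosR is inactive.
Required activator KosR is absent, so *mibP* is not transcribed.
So MibP is not produced.
With repressor UlmJ bound, *irpB* is not transcribed.

OFF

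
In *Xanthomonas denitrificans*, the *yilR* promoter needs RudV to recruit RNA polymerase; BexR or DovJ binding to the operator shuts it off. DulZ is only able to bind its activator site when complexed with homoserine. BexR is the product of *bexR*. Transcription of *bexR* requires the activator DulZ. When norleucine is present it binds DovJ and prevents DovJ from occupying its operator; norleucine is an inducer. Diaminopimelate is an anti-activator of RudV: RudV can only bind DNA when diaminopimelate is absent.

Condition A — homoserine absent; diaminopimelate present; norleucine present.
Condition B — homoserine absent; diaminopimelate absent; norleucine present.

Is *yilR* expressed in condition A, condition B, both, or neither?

B only

Condition A:
Homoserine is absent, so DulZ is inactive.
Required activator DulZ is absent, so *bexR* is not transcribed.
So BexR is not produced.
Diaminopimelate is present, so RudV is inactive.
Norleucine is present, so DovJ is inactive.
Required activator RudV is absent, so *yilR* is not transcribed.
→ *yilR* is OFF in A.
Condition B:
Homoserine is absent, so DulZ is inactive.
Required activator DulZ is absent, so *bexR* is not transcribed.
So BexR is not produced.
Diaminopimelate is absent, so RudV is active.
Norleucine is present, so DovJ is inactive.
No repressor is bound and RudV is active, so *yilR* is transcribed.
→ *yilR* is ON in B.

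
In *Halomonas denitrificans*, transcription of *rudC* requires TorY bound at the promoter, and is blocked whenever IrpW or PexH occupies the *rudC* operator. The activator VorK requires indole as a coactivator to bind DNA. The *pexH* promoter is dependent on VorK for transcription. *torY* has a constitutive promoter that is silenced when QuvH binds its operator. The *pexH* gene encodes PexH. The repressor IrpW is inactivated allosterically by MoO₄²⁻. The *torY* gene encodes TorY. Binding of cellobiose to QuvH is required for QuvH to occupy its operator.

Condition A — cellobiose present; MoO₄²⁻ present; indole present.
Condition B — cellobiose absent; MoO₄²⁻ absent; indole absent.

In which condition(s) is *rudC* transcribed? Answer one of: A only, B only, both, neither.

neither

Condition A:
Cellobiose is present, so QuvH is active.
With repressor QuvH bound, *torY* is not transcribed.
So TorY is not produced.
MoO₄²⁻ is present, so IrpW is inactive.
Indole is present, so VorK is active.
No repressor is bound and VorK is active, so *pexH* is transcribed.
So PexH is produced and active.
With repressor PexH bound, *rudC* is not transcribed.
→ *rudC* is OFF in A.
Condition B:
Cellobiose is absent, so QuvH is inactive.
With no repressor bound, *torY* is transcribed.
So TorY is produced and active.
MoO₄²⁻ is absent, so IrpW is active.
Indole is absent, so VorK is inactive.
Required activator VorK is absent, so *pexH* is not transcribed.
So PexH is not produced.
With repressor IrpW bound, *rudC* is not transcribed.
→ *rudC* is OFF in B.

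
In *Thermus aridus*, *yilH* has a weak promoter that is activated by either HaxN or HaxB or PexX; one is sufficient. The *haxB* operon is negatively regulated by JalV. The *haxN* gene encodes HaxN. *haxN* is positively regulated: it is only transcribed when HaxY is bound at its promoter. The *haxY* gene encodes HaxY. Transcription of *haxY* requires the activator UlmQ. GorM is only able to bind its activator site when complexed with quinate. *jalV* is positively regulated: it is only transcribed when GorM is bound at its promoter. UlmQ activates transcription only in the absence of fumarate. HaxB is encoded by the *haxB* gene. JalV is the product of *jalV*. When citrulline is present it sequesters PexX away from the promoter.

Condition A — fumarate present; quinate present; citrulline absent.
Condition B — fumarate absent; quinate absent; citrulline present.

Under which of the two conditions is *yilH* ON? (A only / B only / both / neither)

Condition A:
Fumarate is present, so UlmQ is inactive.
Required activator UlmQ is absent, so *haxY* is not transcribed.
So HaxY is not produced.
Required activator HaxY is absent, so *haxN* is not transcribed.
So HaxN is not produced.
Quinate is present, so GorM is active.
No repressor is bound and GorM is active, so *jalV* is transcribed.
So JalV is produced and active.
With repressor JalV bound, *haxB* is not transcribed.
So HaxB is not produced.
Citrulline is absent, so PexX is active.
Activator PexX is present, so *yilH* is transcribed.
→ *yilH* is ON in A.
Condition B:
Fumarate is absent, so UlmQ is active.
No repressor is bound and UlmQ is active, so *haxY* is transcribed.
So HaxY is produced and active.
No repressor is bound and HaxY is active, so *haxN* is transcribed.
So HaxN is produced and active.
Quinate is absent, so GorM is inactive.
Required activator GorM is absent, so *jalV* is not transcribed.
So JalV is not produced.
With no repressor bound, *haxB* is transcribed.
So HaxB is produced and active.
Citrulline is present, so PexX is inactive.
Activator HaxN is present, so *yilH* is transcribed.
→ *yilH* is ON in B.

both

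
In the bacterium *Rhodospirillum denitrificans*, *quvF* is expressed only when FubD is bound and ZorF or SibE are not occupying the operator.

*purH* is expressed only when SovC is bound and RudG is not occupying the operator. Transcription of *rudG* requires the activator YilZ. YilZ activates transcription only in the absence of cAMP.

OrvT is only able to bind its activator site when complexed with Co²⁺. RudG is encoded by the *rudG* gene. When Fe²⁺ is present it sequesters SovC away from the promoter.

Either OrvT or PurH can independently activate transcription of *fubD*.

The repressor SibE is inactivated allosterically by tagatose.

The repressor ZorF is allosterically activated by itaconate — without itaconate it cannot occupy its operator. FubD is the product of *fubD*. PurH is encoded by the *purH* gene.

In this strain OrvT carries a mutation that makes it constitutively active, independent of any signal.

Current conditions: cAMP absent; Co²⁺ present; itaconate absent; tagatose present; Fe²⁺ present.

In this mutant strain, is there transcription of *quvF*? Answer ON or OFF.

OrvT is constitutively active in this strain.
cAMP is absent, so YilZ is active.
No repressor is bound and YilZ is active, so *rudG* is transcribed.
So RudG is produced and active.
Fe²⁺ is present, so SovC is inactive.
With repressor RudG bound, *purH* is not transcribed.
So PurH is not produced.
Activator OrvT is present, so *fubD* is transcribed.
So FubD is produced and active.
Itaconate is absent, so ZorF is inactive.
Tagatose is present, so SibE is inactive.
No repressor is bound and FubD is active, so *quvF* is transcribed.

ON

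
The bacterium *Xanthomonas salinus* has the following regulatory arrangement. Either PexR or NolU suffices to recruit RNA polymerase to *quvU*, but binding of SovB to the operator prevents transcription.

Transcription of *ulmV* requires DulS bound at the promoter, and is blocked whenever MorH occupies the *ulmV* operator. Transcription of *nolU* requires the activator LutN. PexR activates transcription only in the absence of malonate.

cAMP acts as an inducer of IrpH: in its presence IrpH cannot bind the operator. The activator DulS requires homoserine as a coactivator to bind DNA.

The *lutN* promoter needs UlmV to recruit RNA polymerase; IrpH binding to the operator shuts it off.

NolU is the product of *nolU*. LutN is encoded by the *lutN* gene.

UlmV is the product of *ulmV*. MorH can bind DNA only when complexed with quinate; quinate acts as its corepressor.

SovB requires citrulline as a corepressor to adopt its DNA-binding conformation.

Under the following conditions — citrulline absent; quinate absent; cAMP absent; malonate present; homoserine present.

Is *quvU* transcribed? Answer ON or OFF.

Citrulline is absent, so SovB is inactive.
Malonate is present, so PexR is inactive.
cAMP is absent, so IrpH is active.
Homoserine is present, so DulS is active.
Quinate is absent, so MorH is inactive.
No repressor is bound and DulS is active, so *ulmV* is transcribed.
So UlmV is produced and active.
With repressor IrpH bound, *lutN* is not transcribed.
So LutN is not produced.
Required activator LutN is absent, so *nolU* is not transcribed.
So NolU is not produced.
No activator is available at the *quvU* promoter, so *quvU* is not transcribed.

OFF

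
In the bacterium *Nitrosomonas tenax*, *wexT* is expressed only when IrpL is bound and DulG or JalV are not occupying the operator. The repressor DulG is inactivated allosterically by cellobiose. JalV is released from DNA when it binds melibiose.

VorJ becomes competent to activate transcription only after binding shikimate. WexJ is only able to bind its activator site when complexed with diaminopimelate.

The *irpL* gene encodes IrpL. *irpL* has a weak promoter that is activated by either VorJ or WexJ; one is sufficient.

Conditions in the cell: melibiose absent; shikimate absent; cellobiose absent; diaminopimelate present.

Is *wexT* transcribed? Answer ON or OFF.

OFF

Cellobiose is absent, so DulG is active.
Melibiose is absent, so JalV is active.
Shikimate is absent, so VorJ is inactive.
Diaminopimelate is present, so WexJ is active.
Activator WexJ is present, so *irpL* is transcribed.
So IrpL is produced and active.
With repressor DulG bound, *wexT* is not transcribed.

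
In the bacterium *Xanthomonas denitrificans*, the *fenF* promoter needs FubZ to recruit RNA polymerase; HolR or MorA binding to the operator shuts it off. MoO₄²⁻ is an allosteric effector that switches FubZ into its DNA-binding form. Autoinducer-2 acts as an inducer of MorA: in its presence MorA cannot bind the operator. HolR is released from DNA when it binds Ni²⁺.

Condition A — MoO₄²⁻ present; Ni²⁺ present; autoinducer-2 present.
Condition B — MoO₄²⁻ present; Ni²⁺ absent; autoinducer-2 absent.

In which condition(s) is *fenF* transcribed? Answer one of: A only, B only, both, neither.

A only

Condition A:
MoO₄²⁻ is present, so FubZ is active.
Ni²⁺ is present, so HolR is inactive.
Autoinducer-2 is present, so MorA is inactive.
No repressor is bound and FubZ is active, so *fenF* is transcribed.
→ *fenF* is ON in A.
Condition B:
MoO₄²⁻ is present, so FubZ is active.
Ni²⁺ is absent, so HolR is active.
Autoinducer-2 is absent, so MorA is active.
With repressor HolR bound, *fenF* is not transcribed.
→ *fenF* is OFF in B.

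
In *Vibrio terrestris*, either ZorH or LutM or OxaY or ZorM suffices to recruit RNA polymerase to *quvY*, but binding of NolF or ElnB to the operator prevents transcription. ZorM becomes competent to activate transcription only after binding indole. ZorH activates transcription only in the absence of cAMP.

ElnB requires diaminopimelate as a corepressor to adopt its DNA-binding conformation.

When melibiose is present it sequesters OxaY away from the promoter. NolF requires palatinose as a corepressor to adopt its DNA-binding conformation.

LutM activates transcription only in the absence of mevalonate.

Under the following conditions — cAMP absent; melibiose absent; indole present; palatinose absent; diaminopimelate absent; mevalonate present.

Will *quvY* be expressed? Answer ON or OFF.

cAMP is absent, so ZorH is active.
Palatinose is absent, so NolF is inactive.
Mevalonate is present, so LutM is inactive.
Melibiose is absent, so OxaY is active.
Diaminopimelate is absent, so ElnB is inactive.
Indole is present, so ZorM is active.
Activator ZorH is present, so *quvY* is transcribed.

ON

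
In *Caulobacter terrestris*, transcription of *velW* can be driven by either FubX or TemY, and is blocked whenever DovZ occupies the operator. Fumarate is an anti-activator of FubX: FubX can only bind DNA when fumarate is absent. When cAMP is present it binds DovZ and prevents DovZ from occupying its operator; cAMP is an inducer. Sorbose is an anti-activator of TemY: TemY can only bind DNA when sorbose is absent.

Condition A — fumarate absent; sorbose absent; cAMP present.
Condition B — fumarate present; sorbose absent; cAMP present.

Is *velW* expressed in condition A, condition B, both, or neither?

both

Condition A:
Fumarate is absent, so FubX is active.
Sorbose is absent, so TemY is active.
cAMP is present, so DovZ is inactive.
Activator FubX is present, so *velW* is transcribed.
→ *velW* is ON in A.
Condition B:
Fumarate is present, so FubX is inactive.
Sorbose is absent, so TemY is active.
cAMP is present, so DovZ is inactive.
Activator TemY is present, so *velW* is transcribed.
→ *velW* is ON in B.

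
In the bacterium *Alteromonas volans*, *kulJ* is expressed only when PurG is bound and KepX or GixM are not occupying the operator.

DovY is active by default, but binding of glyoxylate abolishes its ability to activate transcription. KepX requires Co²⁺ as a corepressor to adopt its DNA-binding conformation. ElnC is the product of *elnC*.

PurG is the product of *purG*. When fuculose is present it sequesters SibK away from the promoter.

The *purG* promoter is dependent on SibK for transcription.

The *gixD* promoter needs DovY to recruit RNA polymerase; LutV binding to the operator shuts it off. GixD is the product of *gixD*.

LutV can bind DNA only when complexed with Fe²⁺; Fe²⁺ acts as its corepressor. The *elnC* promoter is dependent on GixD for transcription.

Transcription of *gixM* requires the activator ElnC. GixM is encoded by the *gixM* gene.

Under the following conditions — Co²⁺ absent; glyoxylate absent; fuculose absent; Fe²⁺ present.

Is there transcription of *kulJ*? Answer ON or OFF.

ON

Co²⁺ is absent, so KepX is inactive.
Fuculose is absent, so SibK is active.
No repressor is bound and SibK is active, so *purG* is transcribed.
So PurG is produced and active.
Fe²⁺ is present, so LutV is active.
Glyoxylate is absent, so DovY is active.
With repressor LutV bound, *gixD* is not transcribed.
So GixD is not produced.
Required activator GixD is absent, so *elnC* is not transcribed.
So ElnC is not produced.
Required activator ElnC is absent, so *gixM* is not transcribed.
So GixM is not produced.
No repressor is bound and PurG is active, so *kulJ* is transcribed.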